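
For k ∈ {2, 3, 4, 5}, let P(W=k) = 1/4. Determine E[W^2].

E[W^2] = Σ w^2·P(W=w)
 = 4·1/4 + 9·1/4 + 16·1/4 + 25·1/4
 = 1 + 9/4 + 4 + 25/4
 = 27/2

13.5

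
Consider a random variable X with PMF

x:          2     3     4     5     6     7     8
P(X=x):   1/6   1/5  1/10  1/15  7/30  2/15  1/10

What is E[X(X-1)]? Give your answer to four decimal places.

22.2667

E[X(X-1)] = Σ x(x-1)·P(X=x)
 = 2·1/6 + 6·1/5 + 12·1/10 + 20·1/15 + 30·7/30 + 42·2/15 + 56·1/10
 = 1/3 + 6/5 + 6/5 + 4/3 + 7 + 28/5 + 28/5
 = 334/15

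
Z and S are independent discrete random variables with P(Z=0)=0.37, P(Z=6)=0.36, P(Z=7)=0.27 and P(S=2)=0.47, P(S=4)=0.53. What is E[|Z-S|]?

E[|Z-S|] = Σ_z Σ_s |z-s| · P(Z=z)P(S=s)
 = 2·0.1739 + 4·0.1961 + 4·0.1692 + 2·0.1908 + 5·0.1269 + 3·0.1431
 = 0.3478 + 0.7844 + 0.6768 + 0.3816 + 0.6345 + 0.4293
 = 3.2544

3.2544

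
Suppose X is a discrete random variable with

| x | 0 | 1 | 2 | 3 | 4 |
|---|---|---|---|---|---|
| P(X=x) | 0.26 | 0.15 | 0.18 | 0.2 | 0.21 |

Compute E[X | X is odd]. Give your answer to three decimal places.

2.143

P(X is odd) = 0.15 + 0.2 = 0.35.
E[X | X is odd] = [1·0.15 + 3·0.2] / 0.35
 = 0.75 / 0.35
 = 15/7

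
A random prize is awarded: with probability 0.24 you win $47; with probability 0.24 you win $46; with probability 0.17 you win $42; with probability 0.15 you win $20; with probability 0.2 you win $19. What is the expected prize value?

36.26

E[payout] = 47·0.24 + 46·0.24 + 42·0.17 + 20·0.15 + 19·0.2
 = 11.28 + 11.04 + 7.14 + 3 + 3.8
 = 36.26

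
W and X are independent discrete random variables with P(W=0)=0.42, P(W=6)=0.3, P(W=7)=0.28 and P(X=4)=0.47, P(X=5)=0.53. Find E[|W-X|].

E[|W-X|] = Σ_w Σ_x |w-x| · P(W=w)P(X=x)
 = 4·0.1974 + 5·0.2226 + 2·0.141 + 1·0.159 + 3·0.1316 + 2·0.1484
 = 0.7896 + 1.113 + 0.282 + 0.159 + 0.3948 + 0.2968
 = 3.0352

3.0352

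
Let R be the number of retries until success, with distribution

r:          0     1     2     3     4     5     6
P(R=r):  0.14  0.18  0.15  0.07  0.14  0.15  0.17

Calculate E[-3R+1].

E[-3R+1] = Σ (-3r+1)·P(R=r)
 = 1·0.14 + (-2)·0.18 + (-5)·0.15 + (-8)·0.07 + (-11)·0.14 + (-14)·0.15 + (-17)·0.17
 = 0.14 + (-0.36) + (-0.75) + (-0.56) + (-1.54) + (-2.1) + (-2.89)
 = -8.06

-8.06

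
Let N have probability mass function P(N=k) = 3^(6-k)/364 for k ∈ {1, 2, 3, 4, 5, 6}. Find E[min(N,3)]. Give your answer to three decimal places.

1.442

E[min(N,3)] = Σ min(n,3)·P(N=n)
 = 1·243/364 + 2·81/364 + 3·27/364 + 3·9/364 + 3·3/364 + 3·1/364
 = 243/364 + 81/182 + 81/364 + 27/364 + 9/364 + 3/364
 = 75/52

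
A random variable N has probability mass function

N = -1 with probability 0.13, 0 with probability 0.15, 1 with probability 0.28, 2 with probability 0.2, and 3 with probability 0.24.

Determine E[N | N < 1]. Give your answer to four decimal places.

P(N < 1) = 0.13 + 0.15 = 0.28.
E[N | N < 1] = [(-1)·0.13 + 0·0.15] / 0.28
 = -0.13 / 0.28
 = -13/28

-0.4643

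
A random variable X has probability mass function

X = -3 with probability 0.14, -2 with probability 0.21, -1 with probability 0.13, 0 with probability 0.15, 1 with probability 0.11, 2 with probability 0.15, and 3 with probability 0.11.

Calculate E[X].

-0.23

E[X] = Σ x·P(X=x)
 = (-3)·0.14 + (-2)·0.21 + (-1)·0.13 + 0·0.15 + 1·0.11 + 2·0.15 + 3·0.11
 = (-0.42) + (-0.42) + (-0.13) + 0 + 0.11 + 0.3 + 0.33
 = -0.23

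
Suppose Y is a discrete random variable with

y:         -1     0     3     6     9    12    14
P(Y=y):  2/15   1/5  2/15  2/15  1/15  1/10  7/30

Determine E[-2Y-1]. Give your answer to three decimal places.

-13.267

E[-2Y-1] = Σ (-2y-1)·P(Y=y)
 = 1·2/15 + (-1)·1/5 + (-7)·2/15 + (-13)·2/15 + (-19)·1/15 + (-25)·1/10 + (-29)·7/30
 = 2/15 + (-1/5) + (-14/15) + (-26/15) + (-19/15) + (-5/2) + (-203/30)
 = -199/15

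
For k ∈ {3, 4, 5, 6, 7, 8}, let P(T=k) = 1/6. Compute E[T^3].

E[T^3] = Σ t^3·P(T=t)
 = 27·1/6 + 64·1/6 + 125·1/6 + 216·1/6 + 343·1/6 + 512·1/6
 = 9/2 + 32/3 + 125/6 + 36 + 343/6 + 256/3
 = 429/2

214.5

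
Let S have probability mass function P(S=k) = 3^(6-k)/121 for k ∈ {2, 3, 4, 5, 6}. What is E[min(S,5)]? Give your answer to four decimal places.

2.4711

E[min(S,5)] = Σ min(s,5)·P(S=s)
 = 2·81/121 + 3·27/121 + 4·9/121 + 5·3/121 + 5·1/121
 = 162/121 + 81/121 + 36/121 + 15/121 + 5/121
 = 299/121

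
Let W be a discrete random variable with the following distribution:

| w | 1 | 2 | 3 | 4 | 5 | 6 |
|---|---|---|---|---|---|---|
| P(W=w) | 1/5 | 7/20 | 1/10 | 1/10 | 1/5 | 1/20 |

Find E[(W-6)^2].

E[(W-6)^2] = Σ (w-6)^2·P(W=w)
 = 25·1/5 + 16·7/20 + 9·1/10 + 4·1/10 + 1·1/5 + 0·1/20
 = 5 + 28/5 + 9/10 + 2/5 + 1/5 + 0
 = 121/10

12.1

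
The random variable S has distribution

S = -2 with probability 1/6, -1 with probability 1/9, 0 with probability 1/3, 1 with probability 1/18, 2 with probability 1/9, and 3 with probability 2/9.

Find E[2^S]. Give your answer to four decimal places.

2.7639

E[2^S] = Σ 2^s·P(S=s)
 = 1/4·1/6 + 1/2·1/9 + 1·1/3 + 2·1/18 + 4·1/9 + 8·2/9
 = 1/24 + 1/18 + 1/3 + 1/9 + 4/9 + 16/9
 = 199/72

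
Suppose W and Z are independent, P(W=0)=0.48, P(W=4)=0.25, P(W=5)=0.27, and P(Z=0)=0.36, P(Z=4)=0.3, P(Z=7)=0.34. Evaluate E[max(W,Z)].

E[max(W,Z)] = Σ_w Σ_z max(w,z) · P(W=w)P(Z=z)
 = 0·0.1728 + 4·0.144 + 7·0.1632 + 4·0.09 + 4·0.075 + 7·0.085 + 5·0.0972 + 5·0.081 + 7·0.0918
 = 0 + 0.576 + 1.1424 + 0.36 + 0.3 + 0.595 + 0.486 + 0.405 + 0.6426
 = 4.507

4.507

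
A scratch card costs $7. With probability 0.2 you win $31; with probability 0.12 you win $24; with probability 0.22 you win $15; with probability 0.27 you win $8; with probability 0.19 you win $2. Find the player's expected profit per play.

7.92

E[payout] = 31·0.2 + 24·0.12 + 15·0.22 + 8·0.27 + 2·0.19
 = 6.2 + 2.88 + 3.3 + 2.16 + 0.38
 = 14.92
Net = 14.92 - 7 = 7.92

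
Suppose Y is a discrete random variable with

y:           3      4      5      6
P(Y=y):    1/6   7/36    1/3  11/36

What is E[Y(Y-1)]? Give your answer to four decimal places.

E[Y(Y-1)] = Σ y(y-1)·P(Y=y)
 = 6·1/6 + 12·7/36 + 20·1/3 + 30·11/36
 = 1 + 7/3 + 20/3 + 55/6
 = 115/6

19.1667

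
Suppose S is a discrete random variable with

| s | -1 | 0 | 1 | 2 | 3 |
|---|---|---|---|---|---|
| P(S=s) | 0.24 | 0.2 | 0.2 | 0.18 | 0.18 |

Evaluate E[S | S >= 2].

2.5

P(S >= 2) = 0.18 + 0.18 = 0.36.
E[S | S >= 2] = [2·0.18 + 3·0.18] / 0.36
 = 0.9 / 0.36
 = 5/2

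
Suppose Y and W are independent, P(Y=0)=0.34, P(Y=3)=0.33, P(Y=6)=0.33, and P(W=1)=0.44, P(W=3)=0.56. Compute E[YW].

6.2964

E[YW] = Σ_y Σ_w yw · P(Y=y)P(W=w)
 = 0·0.1496 + 0·0.1904 + 3·0.1452 + 9·0.1848 + 6·0.1452 + 18·0.1848
 = 0 + 0 + 0.4356 + 1.6632 + 0.8712 + 3.3264
 = 6.2964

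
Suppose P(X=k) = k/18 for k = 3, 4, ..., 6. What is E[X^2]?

E[X^2] = Σ x^2·P(X=x)
 = 9·1/6 + 16·2/9 + 25·5/18 + 36·1/3
 = 3/2 + 32/9 + 125/18 + 12
 = 24

24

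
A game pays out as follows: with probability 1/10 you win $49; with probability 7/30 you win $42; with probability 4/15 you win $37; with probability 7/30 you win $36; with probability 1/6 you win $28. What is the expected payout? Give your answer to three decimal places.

37.633

E[payout] = 49·1/10 + 42·7/30 + 37·4/15 + 36·7/30 + 28·1/6
 = 49/10 + 49/5 + 148/15 + 42/5 + 14/3
 = 1129/30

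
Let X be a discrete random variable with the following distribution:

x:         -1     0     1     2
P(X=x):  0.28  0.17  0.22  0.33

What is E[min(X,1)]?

E[min(X,1)] = Σ min(x,1)·P(X=x)
 = (-1)·0.28 + 0·0.17 + 1·0.22 + 1·0.33
 = (-0.28) + 0 + 0.22 + 0.33
 = 0.27

0.27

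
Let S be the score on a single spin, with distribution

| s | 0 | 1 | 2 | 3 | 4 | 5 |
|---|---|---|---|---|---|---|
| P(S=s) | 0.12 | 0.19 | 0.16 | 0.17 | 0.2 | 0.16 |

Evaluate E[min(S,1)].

E[min(S,1)] = Σ min(s,1)·P(S=s)
 = 0·0.12 + 1·0.19 + 1·0.16 + 1·0.17 + 1·0.2 + 1·0.16
 = 0 + 0.19 + 0.16 + 0.17 + 0.2 + 0.16
 = 0.88

0.88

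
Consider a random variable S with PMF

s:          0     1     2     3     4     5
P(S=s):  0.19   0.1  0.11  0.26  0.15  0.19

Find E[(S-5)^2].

E[(S-5)^2] = Σ (s-5)^2·P(S=s)
 = 25·0.19 + 16·0.1 + 9·0.11 + 4·0.26 + 1·0.15 + 0·0.19
 = 4.75 + 1.6 + 0.99 + 1.04 + 0.15 + 0
 = 8.53

8.53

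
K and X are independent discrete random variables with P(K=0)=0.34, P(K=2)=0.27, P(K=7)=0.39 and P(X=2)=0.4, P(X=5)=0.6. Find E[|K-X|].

E[|K-X|] = Σ_k Σ_x |k-x| · P(K=k)P(X=x)
 = 2·0.136 + 5·0.204 + 0·0.108 + 3·0.162 + 5·0.156 + 2·0.234
 = 0.272 + 1.02 + 0 + 0.486 + 0.78 + 0.468
 = 3.026

3.026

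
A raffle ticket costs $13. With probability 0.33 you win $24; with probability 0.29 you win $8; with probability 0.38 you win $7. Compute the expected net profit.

-0.1

E[payout] = 24·0.33 + 8·0.29 + 7·0.38
 = 7.92 + 2.32 + 2.66
 = 12.9
Net = 12.9 - 13 = -0.1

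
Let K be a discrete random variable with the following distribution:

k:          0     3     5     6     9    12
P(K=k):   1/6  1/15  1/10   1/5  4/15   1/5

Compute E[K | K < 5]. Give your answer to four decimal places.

0.8571

P(K < 5) = 1/6 + 1/15 = 7/30.
E[K | K < 5] = [0·1/6 + 3·1/15] / (7/30)
 = 1/5 / (7/30)
 = 6/7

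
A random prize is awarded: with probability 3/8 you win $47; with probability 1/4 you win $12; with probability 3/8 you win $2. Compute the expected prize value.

E[payout] = 47·3/8 + 12·1/4 + 2·3/8
 = 141/8 + 3 + 3/4
 = 171/8

21.375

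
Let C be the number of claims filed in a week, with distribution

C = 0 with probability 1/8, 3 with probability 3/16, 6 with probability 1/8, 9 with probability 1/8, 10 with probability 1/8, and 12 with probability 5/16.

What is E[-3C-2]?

-24.3125

E[-3C-2] = Σ (-3c-2)·P(C=c)
 = (-2)·1/8 + (-11)·3/16 + (-20)·1/8 + (-29)·1/8 + (-32)·1/8 + (-38)·5/16
 = (-1/4) + (-33/16) + (-5/2) + (-29/8) + (-4) + (-95/8)
 = -389/16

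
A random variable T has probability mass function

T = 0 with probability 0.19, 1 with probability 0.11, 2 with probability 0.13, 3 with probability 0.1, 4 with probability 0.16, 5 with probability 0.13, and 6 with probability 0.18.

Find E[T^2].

E[T^2] = Σ t^2·P(T=t)
 = 0·0.19 + 1·0.11 + 4·0.13 + 9·0.1 + 16·0.16 + 25·0.13 + 36·0.18
 = 0 + 0.11 + 0.52 + 0.9 + 2.56 + 3.25 + 6.48
 = 13.82

13.82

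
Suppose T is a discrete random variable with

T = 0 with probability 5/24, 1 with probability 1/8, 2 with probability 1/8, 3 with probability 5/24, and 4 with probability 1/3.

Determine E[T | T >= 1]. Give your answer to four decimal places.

P(T >= 1) = 1/8 + 1/8 + 5/24 + 1/3 = 19/24.
E[T | T >= 1] = [1·1/8 + 2·1/8 + 3·5/24 + 4·1/3] / (19/24)
 = 7/3 / (19/24)
 = 56/19

2.9474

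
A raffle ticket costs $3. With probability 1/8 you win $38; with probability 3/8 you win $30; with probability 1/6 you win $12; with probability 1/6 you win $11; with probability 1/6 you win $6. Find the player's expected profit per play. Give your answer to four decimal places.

E[payout] = 38·1/8 + 30·3/8 + 12·1/6 + 11·1/6 + 6·1/6
 = 19/4 + 45/4 + 2 + 11/6 + 1
 = 125/6
Net = 125/6 - 3 = 107/6

17.8333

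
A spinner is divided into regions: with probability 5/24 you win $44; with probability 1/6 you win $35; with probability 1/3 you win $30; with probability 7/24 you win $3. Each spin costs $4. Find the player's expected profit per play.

21.875

E[payout] = 44·5/24 + 35·1/6 + 30·1/3 + 3·7/24
 = 55/6 + 35/6 + 10 + 7/8
 = 207/8
Net = 207/8 - 4 = 175/8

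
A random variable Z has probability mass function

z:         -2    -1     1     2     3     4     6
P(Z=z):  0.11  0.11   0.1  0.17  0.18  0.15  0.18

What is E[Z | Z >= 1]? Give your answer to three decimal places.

3.410

P(Z >= 1) = 0.1 + 0.17 + 0.18 + 0.15 + 0.18 = 0.78.
E[Z | Z >= 1] = [1·0.1 + 2·0.17 + 3·0.18 + 4·0.15 + 6·0.18] / 0.78
 = 2.66 / 0.78
 = 133/39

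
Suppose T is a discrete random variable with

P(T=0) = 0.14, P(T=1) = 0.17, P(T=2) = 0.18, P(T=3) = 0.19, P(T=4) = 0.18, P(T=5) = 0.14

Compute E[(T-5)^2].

E[(T-5)^2] = Σ (t-5)^2·P(T=t)
 = 25·0.14 + 16·0.17 + 9·0.18 + 4·0.19 + 1·0.18 + 0·0.14
 = 3.5 + 2.72 + 1.62 + 0.76 + 0.18 + 0
 = 8.78

8.78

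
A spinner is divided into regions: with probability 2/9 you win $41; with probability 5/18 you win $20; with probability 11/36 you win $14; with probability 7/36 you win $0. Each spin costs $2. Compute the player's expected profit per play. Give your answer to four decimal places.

E[payout] = 41·2/9 + 20·5/18 + 14·11/36 + 0·7/36
 = 82/9 + 50/9 + 77/18 + 0
 = 341/18
Net = 341/18 - 2 = 305/18

16.9444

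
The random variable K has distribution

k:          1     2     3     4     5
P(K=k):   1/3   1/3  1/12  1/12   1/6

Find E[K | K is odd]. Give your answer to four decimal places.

2.4286

P(K is odd) = 1/3 + 1/12 + 1/6 = 7/12.
E[K | K is odd] = [1·1/3 + 3·1/12 + 5·1/6] / (7/12)
 = 17/12 / (7/12)
 = 17/7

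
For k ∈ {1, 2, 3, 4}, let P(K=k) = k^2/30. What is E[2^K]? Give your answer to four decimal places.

E[2^K] = Σ 2^k·P(K=k)
 = 2·1/30 + 4·2/15 + 8·3/10 + 16·8/15
 = 1/15 + 8/15 + 12/5 + 128/15
 = 173/15

11.5333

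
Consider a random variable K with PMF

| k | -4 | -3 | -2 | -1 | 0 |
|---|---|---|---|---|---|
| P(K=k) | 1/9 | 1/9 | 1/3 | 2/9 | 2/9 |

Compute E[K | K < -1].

-2.6

P(K < -1) = 1/9 + 1/9 + 1/3 = 5/9.
E[K | K < -1] = [(-4)·1/9 + (-3)·1/9 + (-2)·1/3] / (5/9)
 = -13/9 / (5/9)
 = -13/5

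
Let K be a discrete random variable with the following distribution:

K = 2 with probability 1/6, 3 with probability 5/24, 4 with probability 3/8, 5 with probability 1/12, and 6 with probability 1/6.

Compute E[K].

3.875

E[K] = Σ k·P(K=k)
 = 2·1/6 + 3·5/24 + 4·3/8 + 5·1/12 + 6·1/6
 = 1/3 + 5/8 + 3/2 + 5/12 + 1
 = 31/8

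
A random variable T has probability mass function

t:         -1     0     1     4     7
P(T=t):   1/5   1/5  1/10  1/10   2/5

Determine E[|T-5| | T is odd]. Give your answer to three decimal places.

P(T is odd) = 1/5 + 1/10 + 2/5 = 7/10.
E[|T-5| | T is odd] = [6·1/5 + 4·1/10 + 2·2/5] / (7/10)
 = 12/5 / (7/10)
 = 24/7

3.429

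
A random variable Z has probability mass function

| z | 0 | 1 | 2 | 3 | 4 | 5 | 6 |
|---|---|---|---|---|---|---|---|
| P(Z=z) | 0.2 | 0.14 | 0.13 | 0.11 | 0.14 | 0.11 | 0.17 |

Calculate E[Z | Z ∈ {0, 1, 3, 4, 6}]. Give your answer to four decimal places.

2.6974

P(Z ∈ {0, 1, 3, 4, 6}) = 0.2 + 0.14 + 0.11 + 0.14 + 0.17 = 0.76.
E[Z | Z ∈ {0, 1, 3, 4, 6}] = [0·0.2 + 1·0.14 + 3·0.11 + 4·0.14 + 6·0.17] / 0.76
 = 2.05 / 0.76
 = 205/76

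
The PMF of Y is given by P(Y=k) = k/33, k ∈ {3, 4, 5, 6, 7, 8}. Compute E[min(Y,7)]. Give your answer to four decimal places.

E[min(Y,7)] = Σ min(y,7)·P(Y=y)
 = 3·1/11 + 4·4/33 + 5·5/33 + 6·2/11 + 7·7/33 + 7·8/33
 = 3/11 + 16/33 + 25/33 + 12/11 + 49/33 + 56/33
 = 191/33

5.7879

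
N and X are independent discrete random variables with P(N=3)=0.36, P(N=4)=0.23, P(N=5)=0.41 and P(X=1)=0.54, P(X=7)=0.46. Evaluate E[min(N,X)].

2.403

E[min(N,X)] = Σ_n Σ_x min(n,x) · P(N=n)P(X=x)
 = 1·0.1944 + 3·0.1656 + 1·0.1242 + 4·0.1058 + 1·0.2214 + 5·0.1886
 = 0.1944 + 0.4968 + 0.1242 + 0.4232 + 0.2214 + 0.943
 = 2.403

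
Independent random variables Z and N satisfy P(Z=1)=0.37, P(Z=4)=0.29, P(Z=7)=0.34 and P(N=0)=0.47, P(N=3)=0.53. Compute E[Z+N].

E[Z+N] = Σ_z Σ_n (z+n) · P(Z=z)P(N=n)
 = 1·0.1739 + 4·0.1961 + 4·0.1363 + 7·0.1537 + 7·0.1598 + 10·0.1802
 = 0.1739 + 0.7844 + 0.5452 + 1.0759 + 1.1186 + 1.802
 = 5.5

5.5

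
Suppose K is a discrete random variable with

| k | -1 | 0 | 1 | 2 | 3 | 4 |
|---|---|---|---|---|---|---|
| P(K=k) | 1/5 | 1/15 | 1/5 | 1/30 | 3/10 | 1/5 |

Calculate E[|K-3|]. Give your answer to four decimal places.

E[|K-3|] = Σ |k-3|·P(K=k)
 = 4·1/5 + 3·1/15 + 2·1/5 + 1·1/30 + 0·3/10 + 1·1/5
 = 4/5 + 1/5 + 2/5 + 1/30 + 0 + 1/5
 = 49/30

1.6333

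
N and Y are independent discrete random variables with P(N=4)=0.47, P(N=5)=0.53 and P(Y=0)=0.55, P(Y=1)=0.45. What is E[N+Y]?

4.98

E[N+Y] = Σ_n Σ_y (n+y) · P(N=n)P(Y=y)
 = 4·0.2585 + 5·0.2115 + 5·0.2915 + 6·0.2385
 = 1.034 + 1.0575 + 1.4575 + 1.431
 = 4.98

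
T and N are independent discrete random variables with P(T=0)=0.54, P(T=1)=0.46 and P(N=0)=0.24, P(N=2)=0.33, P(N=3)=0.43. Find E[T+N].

E[T+N] = Σ_t Σ_n (t+n) · P(T=t)P(N=n)
 = 0·0.1296 + 2·0.1782 + 3·0.2322 + 1·0.1104 + 3·0.1518 + 4·0.1978
 = 0 + 0.3564 + 0.6966 + 0.1104 + 0.4554 + 0.7912
 = 2.41

2.41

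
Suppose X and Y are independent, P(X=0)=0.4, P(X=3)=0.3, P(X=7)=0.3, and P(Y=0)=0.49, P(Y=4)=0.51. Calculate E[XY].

E[XY] = Σ_x Σ_y xy · P(X=x)P(Y=y)
 = 0·0.196 + 0·0.204 + 0·0.147 + 12·0.153 + 0·0.147 + 28·0.153
 = 0 + 0 + 0 + 1.836 + 0 + 4.284
 = 6.12

6.12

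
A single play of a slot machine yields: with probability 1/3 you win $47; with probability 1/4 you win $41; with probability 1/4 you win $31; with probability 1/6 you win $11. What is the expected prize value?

E[payout] = 47·1/3 + 41·1/4 + 31·1/4 + 11·1/6
 = 47/3 + 41/4 + 31/4 + 11/6
 = 71/2

35.5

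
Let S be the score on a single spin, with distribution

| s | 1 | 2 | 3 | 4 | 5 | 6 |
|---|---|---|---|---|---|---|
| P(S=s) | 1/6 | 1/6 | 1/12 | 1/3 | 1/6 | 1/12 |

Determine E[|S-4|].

1.25

E[|S-4|] = Σ |s-4|·P(S=s)
 = 3·1/6 + 2·1/6 + 1·1/12 + 0·1/3 + 1·1/6 + 2·1/12
 = 1/2 + 1/3 + 1/12 + 0 + 1/6 + 1/6
 = 5/4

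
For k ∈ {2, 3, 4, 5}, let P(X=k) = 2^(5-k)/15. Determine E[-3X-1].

-9.2

E[-3X-1] = Σ (-3x-1)·P(X=x)
 = (-7)·8/15 + (-10)·4/15 + (-13)·2/15 + (-16)·1/15
 = (-56/15) + (-8/3) + (-26/15) + (-16/15)
 = -46/5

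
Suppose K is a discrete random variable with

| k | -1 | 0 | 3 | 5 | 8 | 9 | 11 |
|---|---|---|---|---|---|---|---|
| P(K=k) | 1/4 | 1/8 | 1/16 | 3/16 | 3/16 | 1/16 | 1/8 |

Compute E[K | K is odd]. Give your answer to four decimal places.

P(K is odd) = 1/4 + 1/16 + 3/16 + 1/16 + 1/8 = 11/16.
E[K | K is odd] = [(-1)·1/4 + 3·1/16 + 5·3/16 + 9·1/16 + 11·1/8] / (11/16)
 = 45/16 / (11/16)
 = 45/11

4.0909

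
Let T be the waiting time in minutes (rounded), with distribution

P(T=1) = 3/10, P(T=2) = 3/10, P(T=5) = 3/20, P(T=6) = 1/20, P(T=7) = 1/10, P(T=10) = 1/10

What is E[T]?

3.65

E[T] = Σ t·P(T=t)
 = 1·3/10 + 2·3/10 + 5·3/20 + 6·1/20 + 7·1/10 + 10·1/10
 = 3/10 + 3/5 + 3/4 + 3/10 + 7/10 + 1
 = 73/20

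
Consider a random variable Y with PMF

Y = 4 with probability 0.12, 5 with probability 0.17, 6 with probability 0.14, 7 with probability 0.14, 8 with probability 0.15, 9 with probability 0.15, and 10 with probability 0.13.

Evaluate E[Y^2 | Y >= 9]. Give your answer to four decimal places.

P(Y >= 9) = 0.15 + 0.13 = 0.28.
E[Y^2 | Y >= 9] = [81·0.15 + 100·0.13] / 0.28
 = 25.15 / 0.28
 = 2515/28

89.8214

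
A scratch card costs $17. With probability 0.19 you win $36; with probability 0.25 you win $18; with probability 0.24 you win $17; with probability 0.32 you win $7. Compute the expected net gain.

0.66

E[payout] = 36·0.19 + 18·0.25 + 17·0.24 + 7·0.32
 = 6.84 + 4.5 + 4.08 + 2.24
 = 17.66
Net = 17.66 - 17 = 0.66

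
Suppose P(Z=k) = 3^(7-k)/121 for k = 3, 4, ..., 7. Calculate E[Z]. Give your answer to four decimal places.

3.4793

E[Z] = Σ z·P(Z=z)
 = 3·81/121 + 4·27/121 + 5·9/121 + 6·3/121 + 7·1/121
 = 243/121 + 108/121 + 45/121 + 18/121 + 7/121
 = 421/121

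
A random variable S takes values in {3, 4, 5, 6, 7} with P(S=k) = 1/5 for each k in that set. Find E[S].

E[S] = Σ s·P(S=s)
 = 3·1/5 + 4·1/5 + 5·1/5 + 6·1/5 + 7·1/5
 = 3/5 + 4/5 + 1 + 6/5 + 7/5
 = 5

5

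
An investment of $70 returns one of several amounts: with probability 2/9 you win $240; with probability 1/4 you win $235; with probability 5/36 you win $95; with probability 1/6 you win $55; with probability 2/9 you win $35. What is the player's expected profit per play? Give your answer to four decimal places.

E[payout] = 240·2/9 + 235·1/4 + 95·5/36 + 55·1/6 + 35·2/9
 = 160/3 + 235/4 + 475/36 + 55/6 + 70/9
 = 1280/9
Net = 1280/9 - 70 = 650/9

72.2222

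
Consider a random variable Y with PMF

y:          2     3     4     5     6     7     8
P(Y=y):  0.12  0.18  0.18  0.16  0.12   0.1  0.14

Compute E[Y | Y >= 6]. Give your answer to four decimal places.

7.0556

P(Y >= 6) = 0.12 + 0.1 + 0.14 = 0.36.
E[Y | Y >= 6] = [6·0.12 + 7·0.1 + 8·0.14] / 0.36
 = 2.54 / 0.36
 = 127/18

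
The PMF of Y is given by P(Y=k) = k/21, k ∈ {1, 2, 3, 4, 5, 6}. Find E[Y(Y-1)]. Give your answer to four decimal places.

16.6667

E[Y(Y-1)] = Σ y(y-1)·P(Y=y)
 = 0·1/21 + 2·2/21 + 6·1/7 + 12·4/21 + 20·5/21 + 30·2/7
 = 0 + 4/21 + 6/7 + 16/7 + 100/21 + 60/7
 = 50/3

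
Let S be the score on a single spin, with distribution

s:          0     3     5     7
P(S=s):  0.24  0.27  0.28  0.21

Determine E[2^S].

E[2^S] = Σ 2^s·P(S=s)
 = 1·0.24 + 8·0.27 + 32·0.28 + 128·0.21
 = 0.24 + 2.16 + 8.96 + 26.88
 = 38.24

38.24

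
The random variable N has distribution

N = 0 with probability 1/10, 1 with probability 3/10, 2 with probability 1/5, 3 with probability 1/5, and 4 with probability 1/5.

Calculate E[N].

2.1

E[N] = Σ n·P(N=n)
 = 0·1/10 + 1·3/10 + 2·1/5 + 3·1/5 + 4·1/5
 = 0 + 3/10 + 2/5 + 3/5 + 4/5
 = 21/10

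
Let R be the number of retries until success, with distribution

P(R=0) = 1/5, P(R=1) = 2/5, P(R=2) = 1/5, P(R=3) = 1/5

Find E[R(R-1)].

E[R(R-1)] = Σ r(r-1)·P(R=r)
 = 0·1/5 + 0·2/5 + 2·1/5 + 6·1/5
 = 0 + 0 + 2/5 + 6/5
 = 8/5

1.6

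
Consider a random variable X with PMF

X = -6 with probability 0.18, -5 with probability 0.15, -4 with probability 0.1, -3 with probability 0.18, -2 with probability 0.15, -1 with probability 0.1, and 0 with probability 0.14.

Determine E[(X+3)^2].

4.13

E[(X+3)^2] = Σ (x+3)^2·P(X=x)
 = 9·0.18 + 4·0.15 + 1·0.1 + 0·0.18 + 1·0.15 + 4·0.1 + 9·0.14
 = 1.62 + 0.6 + 0.1 + 0 + 0.15 + 0.4 + 1.26
 = 4.13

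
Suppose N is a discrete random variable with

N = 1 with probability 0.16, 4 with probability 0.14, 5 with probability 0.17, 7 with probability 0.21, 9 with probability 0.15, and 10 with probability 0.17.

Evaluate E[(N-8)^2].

E[(N-8)^2] = Σ (n-8)^2·P(N=n)
 = 49·0.16 + 16·0.14 + 9·0.17 + 1·0.21 + 1·0.15 + 4·0.17
 = 7.84 + 2.24 + 1.53 + 0.21 + 0.15 + 0.68
 = 12.65

12.65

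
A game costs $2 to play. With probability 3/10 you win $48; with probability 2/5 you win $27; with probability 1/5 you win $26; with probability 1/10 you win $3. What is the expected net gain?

28.7

E[payout] = 48·3/10 + 27·2/5 + 26·1/5 + 3·1/10
 = 72/5 + 54/5 + 26/5 + 3/10
 = 307/10
Net = 307/10 - 2 = 287/10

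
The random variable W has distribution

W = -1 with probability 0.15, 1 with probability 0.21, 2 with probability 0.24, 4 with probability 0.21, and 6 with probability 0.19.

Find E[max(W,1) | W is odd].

1

P(W is odd) = 0.15 + 0.21 = 0.36.
E[max(W,1) | W is odd] = [1·0.15 + 1·0.21] / 0.36
 = 0.36 / 0.36
 = 1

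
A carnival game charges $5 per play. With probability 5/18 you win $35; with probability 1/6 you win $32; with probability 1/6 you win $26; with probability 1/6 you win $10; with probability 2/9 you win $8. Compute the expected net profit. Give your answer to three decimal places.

17.833

E[payout] = 35·5/18 + 32·1/6 + 26·1/6 + 10·1/6 + 8·2/9
 = 175/18 + 16/3 + 13/3 + 5/3 + 16/9
 = 137/6
Net = 137/6 - 5 = 107/6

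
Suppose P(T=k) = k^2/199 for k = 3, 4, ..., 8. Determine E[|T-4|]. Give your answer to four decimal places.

2.5578

E[|T-4|] = Σ |t-4|·P(T=t)
 = 1·9/199 + 0·16/199 + 1·25/199 + 2·36/199 + 3·49/199 + 4·64/199
 = 9/199 + 0 + 25/199 + 72/199 + 147/199 + 256/199
 = 509/199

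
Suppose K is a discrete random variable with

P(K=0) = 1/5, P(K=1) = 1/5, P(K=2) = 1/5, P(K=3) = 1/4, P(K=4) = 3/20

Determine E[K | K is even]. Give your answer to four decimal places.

P(K is even) = 1/5 + 1/5 + 3/20 = 11/20.
E[K | K is even] = [0·1/5 + 2·1/5 + 4·3/20] / (11/20)
 = 1 / (11/20)
 = 20/11

1.8182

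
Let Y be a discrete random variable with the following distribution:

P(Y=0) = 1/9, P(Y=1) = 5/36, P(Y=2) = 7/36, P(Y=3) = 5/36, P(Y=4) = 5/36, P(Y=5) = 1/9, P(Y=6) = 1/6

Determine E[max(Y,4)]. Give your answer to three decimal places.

E[max(Y,4)] = Σ max(y,4)·P(Y=y)
 = 4·1/9 + 4·5/36 + 4·7/36 + 4·5/36 + 4·5/36 + 5·1/9 + 6·1/6
 = 4/9 + 5/9 + 7/9 + 5/9 + 5/9 + 5/9 + 1
 = 40/9

4.444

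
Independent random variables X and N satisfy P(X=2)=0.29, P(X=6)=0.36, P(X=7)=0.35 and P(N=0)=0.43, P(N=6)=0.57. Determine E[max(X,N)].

E[max(X,N)] = Σ_x Σ_n max(x,n) · P(X=x)P(N=n)
 = 2·0.1247 + 6·0.1653 + 6·0.1548 + 6·0.2052 + 7·0.1505 + 7·0.1995
 = 0.2494 + 0.9918 + 0.9288 + 1.2312 + 1.0535 + 1.3965
 = 5.8512

5.8512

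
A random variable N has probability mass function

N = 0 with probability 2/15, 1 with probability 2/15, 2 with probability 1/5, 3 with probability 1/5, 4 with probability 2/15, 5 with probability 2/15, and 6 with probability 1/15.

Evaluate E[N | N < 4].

1.7

P(N < 4) = 2/15 + 2/15 + 1/5 + 1/5 = 2/3.
E[N | N < 4] = [0·2/15 + 1·2/15 + 2·1/5 + 3·1/5] / (2/3)
 = 17/15 / (2/3)
 = 17/10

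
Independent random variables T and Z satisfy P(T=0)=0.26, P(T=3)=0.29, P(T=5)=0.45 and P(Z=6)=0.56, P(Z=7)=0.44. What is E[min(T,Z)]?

3.12

E[min(T,Z)] = Σ_t Σ_z min(t,z) · P(T=t)P(Z=z)
 = 0·0.1456 + 0·0.1144 + 3·0.1624 + 3·0.1276 + 5·0.252 + 5·0.198
 = 0 + 0 + 0.4872 + 0.3828 + 1.26 + 0.99
 = 3.12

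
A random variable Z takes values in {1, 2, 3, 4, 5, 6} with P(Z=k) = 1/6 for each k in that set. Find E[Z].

3.5

E[Z] = Σ z·P(Z=z)
 = 1·1/6 + 2·1/6 + 3·1/6 + 4·1/6 + 5·1/6 + 6·1/6
 = 1/6 + 1/3 + 1/2 + 2/3 + 5/6 + 1
 = 7/2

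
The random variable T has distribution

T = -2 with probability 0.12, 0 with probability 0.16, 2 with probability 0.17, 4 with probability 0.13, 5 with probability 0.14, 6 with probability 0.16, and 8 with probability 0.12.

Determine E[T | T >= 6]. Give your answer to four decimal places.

6.8571

P(T >= 6) = 0.16 + 0.12 = 0.28.
E[T | T >= 6] = [6·0.16 + 8·0.12] / 0.28
 = 1.92 / 0.28
 = 48/7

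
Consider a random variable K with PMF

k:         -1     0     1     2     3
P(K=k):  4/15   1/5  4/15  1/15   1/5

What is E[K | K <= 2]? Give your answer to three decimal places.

P(K <= 2) = 4/15 + 1/5 + 4/15 + 1/15 = 4/5.
E[K | K <= 2] = [(-1)·4/15 + 0·1/5 + 1·4/15 + 2·1/15] / (4/5)
 = 2/15 / (4/5)
 = 1/6

0.167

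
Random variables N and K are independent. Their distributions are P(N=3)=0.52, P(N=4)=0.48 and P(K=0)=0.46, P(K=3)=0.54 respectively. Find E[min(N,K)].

1.62

E[min(N,K)] = Σ_n Σ_k min(n,k) · P(N=n)P(K=k)
 = 0·0.2392 + 3·0.2808 + 0·0.2208 + 3·0.2592
 = 0 + 0.8424 + 0 + 0.7776
 = 1.62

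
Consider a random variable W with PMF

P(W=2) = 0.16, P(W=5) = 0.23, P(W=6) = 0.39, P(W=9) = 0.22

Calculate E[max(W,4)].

E[max(W,4)] = Σ max(w,4)·P(W=w)
 = 4·0.16 + 5·0.23 + 6·0.39 + 9·0.22
 = 0.64 + 1.15 + 2.34 + 1.98
 = 6.11

6.11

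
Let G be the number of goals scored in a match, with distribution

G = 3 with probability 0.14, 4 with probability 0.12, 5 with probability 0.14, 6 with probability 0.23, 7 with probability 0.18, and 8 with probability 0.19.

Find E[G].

5.76

E[G] = Σ g·P(G=g)
 = 3·0.14 + 4·0.12 + 5·0.14 + 6·0.23 + 7·0.18 + 8·0.19
 = 0.42 + 0.48 + 0.7 + 1.38 + 1.26 + 1.52
 = 5.76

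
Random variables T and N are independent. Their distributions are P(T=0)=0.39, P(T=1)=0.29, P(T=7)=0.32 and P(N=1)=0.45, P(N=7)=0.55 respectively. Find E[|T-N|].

3.498

E[|T-N|] = Σ_t Σ_n |t-n| · P(T=t)P(N=n)
 = 1·0.1755 + 7·0.2145 + 0·0.1305 + 6·0.1595 + 6·0.144 + 0·0.176
 = 0.1755 + 1.5015 + 0 + 0.957 + 0.864 + 0
 = 3.498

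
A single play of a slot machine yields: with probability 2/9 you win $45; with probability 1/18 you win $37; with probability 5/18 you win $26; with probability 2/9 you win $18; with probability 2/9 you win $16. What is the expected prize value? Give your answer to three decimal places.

E[payout] = 45·2/9 + 37·1/18 + 26·5/18 + 18·2/9 + 16·2/9
 = 10 + 37/18 + 65/9 + 4 + 32/9
 = 161/6

26.833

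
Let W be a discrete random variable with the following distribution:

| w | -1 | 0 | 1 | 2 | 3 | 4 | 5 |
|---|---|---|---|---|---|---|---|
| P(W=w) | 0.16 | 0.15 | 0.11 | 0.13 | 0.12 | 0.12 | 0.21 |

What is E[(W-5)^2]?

13.04

E[(W-5)^2] = Σ (w-5)^2·P(W=w)
 = 36·0.16 + 25·0.15 + 16·0.11 + 9·0.13 + 4·0.12 + 1·0.12 + 0·0.21
 = 5.76 + 3.75 + 1.76 + 1.17 + 0.48 + 0.12 + 0
 = 13.04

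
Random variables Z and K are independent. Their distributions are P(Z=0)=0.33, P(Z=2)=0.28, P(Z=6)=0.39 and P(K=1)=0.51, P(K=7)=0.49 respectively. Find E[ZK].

E[ZK] = Σ_z Σ_k zk · P(Z=z)P(K=k)
 = 0·0.1683 + 0·0.1617 + 2·0.1428 + 14·0.1372 + 6·0.1989 + 42·0.1911
 = 0 + 0 + 0.2856 + 1.9208 + 1.1934 + 8.0262
 = 11.426

11.426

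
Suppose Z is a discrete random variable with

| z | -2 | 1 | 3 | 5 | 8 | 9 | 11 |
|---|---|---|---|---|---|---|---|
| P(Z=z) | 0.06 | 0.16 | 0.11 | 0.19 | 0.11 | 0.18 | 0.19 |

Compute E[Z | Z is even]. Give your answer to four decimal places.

P(Z is even) = 0.06 + 0.11 = 0.17.
E[Z | Z is even] = [(-2)·0.06 + 8·0.11] / 0.17
 = 0.76 / 0.17
 = 76/17

4.4706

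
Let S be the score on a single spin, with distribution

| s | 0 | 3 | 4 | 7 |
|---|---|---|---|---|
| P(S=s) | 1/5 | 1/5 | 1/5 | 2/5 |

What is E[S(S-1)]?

E[S(S-1)] = Σ s(s-1)·P(S=s)
 = 0·1/5 + 6·1/5 + 12·1/5 + 42·2/5
 = 0 + 6/5 + 12/5 + 84/5
 = 102/5

20.4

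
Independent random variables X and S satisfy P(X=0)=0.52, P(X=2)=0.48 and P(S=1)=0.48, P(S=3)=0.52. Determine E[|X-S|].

1.5408

E[|X-S|] = Σ_x Σ_s |x-s| · P(X=x)P(S=s)
 = 1·0.2496 + 3·0.2704 + 1·0.2304 + 1·0.2496
 = 0.2496 + 0.8112 + 0.2304 + 0.2496
 = 1.5408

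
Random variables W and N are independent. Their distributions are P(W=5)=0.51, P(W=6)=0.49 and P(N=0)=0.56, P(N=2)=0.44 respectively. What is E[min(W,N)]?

E[min(W,N)] = Σ_w Σ_n min(w,n) · P(W=w)P(N=n)
 = 0·0.2856 + 2·0.2244 + 0·0.2744 + 2·0.2156
 = 0 + 0.4488 + 0 + 0.4312
 = 0.88

0.88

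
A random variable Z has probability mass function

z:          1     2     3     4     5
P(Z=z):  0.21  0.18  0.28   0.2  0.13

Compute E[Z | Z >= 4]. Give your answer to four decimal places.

P(Z >= 4) = 0.2 + 0.13 = 0.33.
E[Z | Z >= 4] = [4·0.2 + 5·0.13] / 0.33
 = 1.45 / 0.33
 = 145/33

4.3939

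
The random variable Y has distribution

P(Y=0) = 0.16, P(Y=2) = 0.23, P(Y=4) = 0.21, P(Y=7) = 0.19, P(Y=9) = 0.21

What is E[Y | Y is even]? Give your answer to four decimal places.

P(Y is even) = 0.16 + 0.23 + 0.21 = 0.6.
E[Y | Y is even] = [0·0.16 + 2·0.23 + 4·0.21] / 0.6
 = 1.3 / 0.6
 = 13/6

2.1667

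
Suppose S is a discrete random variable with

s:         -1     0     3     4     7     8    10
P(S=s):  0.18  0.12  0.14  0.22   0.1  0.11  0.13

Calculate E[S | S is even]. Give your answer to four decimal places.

P(S is even) = 0.12 + 0.22 + 0.11 + 0.13 = 0.58.
E[S | S is even] = [0·0.12 + 4·0.22 + 8·0.11 + 10·0.13] / 0.58
 = 3.06 / 0.58
 = 153/29

5.2759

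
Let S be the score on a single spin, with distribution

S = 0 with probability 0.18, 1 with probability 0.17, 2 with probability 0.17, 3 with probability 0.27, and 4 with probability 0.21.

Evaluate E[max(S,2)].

E[max(S,2)] = Σ max(s,2)·P(S=s)
 = 2·0.18 + 2·0.17 + 2·0.17 + 3·0.27 + 4·0.21
 = 0.36 + 0.34 + 0.34 + 0.81 + 0.84
 = 2.69

2.69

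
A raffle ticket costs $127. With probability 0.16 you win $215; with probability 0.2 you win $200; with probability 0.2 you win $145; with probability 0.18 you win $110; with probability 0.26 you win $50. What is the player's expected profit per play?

9.2

E[payout] = 215·0.16 + 200·0.2 + 145·0.2 + 110·0.18 + 50·0.26
 = 34.4 + 40 + 29 + 19.8 + 13
 = 136.2
Net = 136.2 - 127 = 9.2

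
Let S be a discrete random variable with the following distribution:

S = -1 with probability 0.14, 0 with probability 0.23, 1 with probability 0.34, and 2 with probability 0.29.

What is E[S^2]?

1.64

E[S^2] = Σ s^2·P(S=s)
 = 1·0.14 + 0·0.23 + 1·0.34 + 4·0.29
 = 0.14 + 0 + 0.34 + 1.16
 = 1.64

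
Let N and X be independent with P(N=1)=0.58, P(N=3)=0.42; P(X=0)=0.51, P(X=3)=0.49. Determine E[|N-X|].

1.5068

E[|N-X|] = Σ_n Σ_x |n-x| · P(N=n)P(X=x)
 = 1·0.2958 + 2·0.2842 + 3·0.2142 + 0·0.2058
 = 0.2958 + 0.5684 + 0.6426 + 0
 = 1.5068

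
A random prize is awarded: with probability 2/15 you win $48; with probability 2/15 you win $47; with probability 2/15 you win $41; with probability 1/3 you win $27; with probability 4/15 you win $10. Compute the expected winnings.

29.8

E[payout] = 48·2/15 + 47·2/15 + 41·2/15 + 27·1/3 + 10·4/15
 = 32/5 + 94/15 + 82/15 + 9 + 8/3
 = 149/5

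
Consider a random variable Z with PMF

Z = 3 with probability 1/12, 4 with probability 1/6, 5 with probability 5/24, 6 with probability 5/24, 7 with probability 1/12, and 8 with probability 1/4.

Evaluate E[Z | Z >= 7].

7.75

P(Z >= 7) = 1/12 + 1/4 = 1/3.
E[Z | Z >= 7] = [7·1/12 + 8·1/4] / (1/3)
 = 31/12 / (1/3)
 = 31/4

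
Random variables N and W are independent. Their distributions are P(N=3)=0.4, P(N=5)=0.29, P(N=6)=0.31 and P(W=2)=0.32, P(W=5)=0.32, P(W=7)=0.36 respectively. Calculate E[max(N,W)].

5.6624

E[max(N,W)] = Σ_n Σ_w max(n,w) · P(N=n)P(W=w)
 = 3·0.128 + 5·0.128 + 7·0.144 + 5·0.0928 + 5·0.0928 + 7·0.1044 + 6·0.0992 + 6·0.0992 + 7·0.1116
 = 0.384 + 0.64 + 1.008 + 0.464 + 0.464 + 0.7308 + 0.5952 + 0.5952 + 0.7812
 = 5.6624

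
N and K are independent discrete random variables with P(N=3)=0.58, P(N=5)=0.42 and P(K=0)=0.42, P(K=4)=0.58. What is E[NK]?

8.9088

E[NK] = Σ_n Σ_k nk · P(N=n)P(K=k)
 = 0·0.2436 + 12·0.3364 + 0·0.1764 + 20·0.2436
 = 0 + 4.0368 + 0 + 4.872
 = 8.9088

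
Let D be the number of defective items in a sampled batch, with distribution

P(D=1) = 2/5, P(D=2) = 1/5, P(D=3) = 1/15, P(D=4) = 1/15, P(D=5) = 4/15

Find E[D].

E[D] = Σ d·P(D=d)
 = 1·2/5 + 2·1/5 + 3·1/15 + 4·1/15 + 5·4/15
 = 2/5 + 2/5 + 1/5 + 4/15 + 4/3
 = 13/5

2.6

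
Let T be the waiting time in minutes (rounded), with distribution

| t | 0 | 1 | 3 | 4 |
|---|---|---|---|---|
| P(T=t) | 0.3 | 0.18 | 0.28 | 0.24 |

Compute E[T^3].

E[T^3] = Σ t^3·P(T=t)
 = 0·0.3 + 1·0.18 + 27·0.28 + 64·0.24
 = 0 + 0.18 + 7.56 + 15.36
 = 23.1

23.1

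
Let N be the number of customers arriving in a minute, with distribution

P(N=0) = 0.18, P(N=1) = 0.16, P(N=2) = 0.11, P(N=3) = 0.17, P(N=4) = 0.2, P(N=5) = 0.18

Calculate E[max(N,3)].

3.56

E[max(N,3)] = Σ max(n,3)·P(N=n)
 = 3·0.18 + 3·0.16 + 3·0.11 + 3·0.17 + 4·0.2 + 5·0.18
 = 0.54 + 0.48 + 0.33 + 0.51 + 0.8 + 0.9
 = 3.56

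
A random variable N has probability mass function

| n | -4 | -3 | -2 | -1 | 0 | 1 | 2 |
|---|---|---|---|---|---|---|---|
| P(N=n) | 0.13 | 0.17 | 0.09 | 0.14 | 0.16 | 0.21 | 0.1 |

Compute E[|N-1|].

2.14

E[|N-1|] = Σ |n-1|·P(N=n)
 = 5·0.13 + 4·0.17 + 3·0.09 + 2·0.14 + 1·0.16 + 0·0.21 + 1·0.1
 = 0.65 + 0.68 + 0.27 + 0.28 + 0.16 + 0 + 0.1
 = 2.14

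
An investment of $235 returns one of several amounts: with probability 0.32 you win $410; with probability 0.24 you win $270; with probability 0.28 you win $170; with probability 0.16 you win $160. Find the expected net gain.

34.2

E[payout] = 410·0.32 + 270·0.24 + 170·0.28 + 160·0.16
 = 131.2 + 64.8 + 47.6 + 25.6
 = 269.2
Net = 269.2 - 235 = 34.2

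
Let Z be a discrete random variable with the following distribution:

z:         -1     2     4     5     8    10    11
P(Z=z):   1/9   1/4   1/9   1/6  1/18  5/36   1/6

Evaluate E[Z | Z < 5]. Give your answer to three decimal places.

P(Z < 5) = 1/9 + 1/4 + 1/9 = 17/36.
E[Z | Z < 5] = [(-1)·1/9 + 2·1/4 + 4·1/9] / (17/36)
 = 5/6 / (17/36)
 = 30/17

1.765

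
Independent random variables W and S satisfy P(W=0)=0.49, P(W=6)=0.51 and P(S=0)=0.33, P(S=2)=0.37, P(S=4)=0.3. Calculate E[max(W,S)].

4.0106

E[max(W,S)] = Σ_w Σ_s max(w,s) · P(W=w)P(S=s)
 = 0·0.1617 + 2·0.1813 + 4·0.147 + 6·0.1683 + 6·0.1887 + 6·0.153
 = 0 + 0.3626 + 0.588 + 1.0098 + 1.1322 + 0.918
 = 4.0106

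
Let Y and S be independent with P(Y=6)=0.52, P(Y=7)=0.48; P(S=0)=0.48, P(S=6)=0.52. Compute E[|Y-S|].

E[|Y-S|] = Σ_y Σ_s |y-s| · P(Y=y)P(S=s)
 = 6·0.2496 + 0·0.2704 + 7·0.2304 + 1·0.2496
 = 1.4976 + 0 + 1.6128 + 0.2496
 = 3.36

3.36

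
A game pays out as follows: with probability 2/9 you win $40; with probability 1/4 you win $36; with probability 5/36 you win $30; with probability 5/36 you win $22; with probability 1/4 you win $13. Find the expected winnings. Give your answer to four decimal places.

E[payout] = 40·2/9 + 36·1/4 + 30·5/36 + 22·5/36 + 13·1/4
 = 80/9 + 9 + 25/6 + 55/18 + 13/4
 = 1021/36

28.3611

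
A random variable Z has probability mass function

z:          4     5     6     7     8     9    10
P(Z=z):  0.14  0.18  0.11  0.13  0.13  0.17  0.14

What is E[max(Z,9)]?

E[max(Z,9)] = Σ max(z,9)·P(Z=z)
 = 9·0.14 + 9·0.18 + 9·0.11 + 9·0.13 + 9·0.13 + 9·0.17 + 10·0.14
 = 1.26 + 1.62 + 0.99 + 1.17 + 1.17 + 1.53 + 1.4
 = 9.14

9.14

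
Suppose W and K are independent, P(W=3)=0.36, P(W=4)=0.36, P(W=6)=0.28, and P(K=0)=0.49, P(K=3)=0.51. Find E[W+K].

E[W+K] = Σ_w Σ_k (w+k) · P(W=w)P(K=k)
 = 3·0.1764 + 6·0.1836 + 4·0.1764 + 7·0.1836 + 6·0.1372 + 9·0.1428
 = 0.5292 + 1.1016 + 0.7056 + 1.2852 + 0.8232 + 1.2852
 = 5.73

5.73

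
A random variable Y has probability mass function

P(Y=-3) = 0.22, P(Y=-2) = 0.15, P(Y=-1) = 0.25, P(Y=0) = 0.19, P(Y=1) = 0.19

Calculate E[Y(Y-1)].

4.04

E[Y(Y-1)] = Σ y(y-1)·P(Y=y)
 = 12·0.22 + 6·0.15 + 2·0.25 + 0·0.19 + 0·0.19
 = 2.64 + 0.9 + 0.5 + 0 + 0
 = 4.04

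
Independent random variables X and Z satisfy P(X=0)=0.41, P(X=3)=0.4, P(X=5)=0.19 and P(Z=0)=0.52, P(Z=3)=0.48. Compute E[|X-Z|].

E[|X-Z|] = Σ_x Σ_z |x-z| · P(X=x)P(Z=z)
 = 0·0.2132 + 3·0.1968 + 3·0.208 + 0·0.192 + 5·0.0988 + 2·0.0912
 = 0 + 0.5904 + 0.624 + 0 + 0.494 + 0.1824
 = 1.8908

1.8908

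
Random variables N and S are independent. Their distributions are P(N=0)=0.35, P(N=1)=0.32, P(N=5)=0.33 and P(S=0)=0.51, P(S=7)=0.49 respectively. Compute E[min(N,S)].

0.9653

E[min(N,S)] = Σ_n Σ_s min(n,s) · P(N=n)P(S=s)
 = 0·0.1785 + 0·0.1715 + 0·0.1632 + 1·0.1568 + 0·0.1683 + 5·0.1617
 = 0 + 0 + 0 + 0.1568 + 0 + 0.8085
 = 0.9653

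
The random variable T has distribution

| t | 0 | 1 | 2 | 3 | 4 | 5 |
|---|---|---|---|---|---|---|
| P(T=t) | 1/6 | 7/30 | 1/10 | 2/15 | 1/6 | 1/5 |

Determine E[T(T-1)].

E[T(T-1)] = Σ t(t-1)·P(T=t)
 = 0·1/6 + 0·7/30 + 2·1/10 + 6·2/15 + 12·1/6 + 20·1/5
 = 0 + 0 + 1/5 + 4/5 + 2 + 4
 = 7

7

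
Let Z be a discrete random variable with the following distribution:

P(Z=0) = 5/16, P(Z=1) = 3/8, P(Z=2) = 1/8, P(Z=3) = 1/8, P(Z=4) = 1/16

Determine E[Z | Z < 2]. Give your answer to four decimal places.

P(Z < 2) = 5/16 + 3/8 = 11/16.
E[Z | Z < 2] = [0·5/16 + 1·3/8] / (11/16)
 = 3/8 / (11/16)
 = 6/11

0.5455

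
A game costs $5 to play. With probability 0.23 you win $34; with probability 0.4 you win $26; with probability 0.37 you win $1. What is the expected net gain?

13.59

E[payout] = 34·0.23 + 26·0.4 + 1·0.37
 = 7.82 + 10.4 + 0.37
 = 18.59
Net = 18.59 - 5 = 13.59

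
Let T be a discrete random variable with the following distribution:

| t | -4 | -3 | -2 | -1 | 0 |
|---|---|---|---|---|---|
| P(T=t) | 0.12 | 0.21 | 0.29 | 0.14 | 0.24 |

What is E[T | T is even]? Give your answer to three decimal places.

-1.631

P(T is even) = 0.12 + 0.29 + 0.24 = 0.65.
E[T | T is even] = [(-4)·0.12 + (-2)·0.29 + 0·0.24] / 0.65
 = -1.06 / 0.65
 = -106/65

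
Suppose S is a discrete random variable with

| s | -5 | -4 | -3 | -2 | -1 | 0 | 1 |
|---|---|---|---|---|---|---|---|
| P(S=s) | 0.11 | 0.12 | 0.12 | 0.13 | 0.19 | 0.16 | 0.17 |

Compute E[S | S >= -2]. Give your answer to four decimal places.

P(S >= -2) = 0.13 + 0.19 + 0.16 + 0.17 = 0.65.
E[S | S >= -2] = [(-2)·0.13 + (-1)·0.19 + 0·0.16 + 1·0.17] / 0.65
 = -0.28 / 0.65
 = -28/65

-0.4308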